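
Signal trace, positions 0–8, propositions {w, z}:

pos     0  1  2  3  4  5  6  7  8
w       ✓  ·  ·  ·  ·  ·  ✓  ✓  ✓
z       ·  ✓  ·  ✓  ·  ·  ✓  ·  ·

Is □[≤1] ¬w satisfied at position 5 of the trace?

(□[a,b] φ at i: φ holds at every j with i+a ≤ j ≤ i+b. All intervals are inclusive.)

False

Check ¬w at every j in [5,6]:
  j=5: true
  j=6: false
Fails at j=6 → formula fails.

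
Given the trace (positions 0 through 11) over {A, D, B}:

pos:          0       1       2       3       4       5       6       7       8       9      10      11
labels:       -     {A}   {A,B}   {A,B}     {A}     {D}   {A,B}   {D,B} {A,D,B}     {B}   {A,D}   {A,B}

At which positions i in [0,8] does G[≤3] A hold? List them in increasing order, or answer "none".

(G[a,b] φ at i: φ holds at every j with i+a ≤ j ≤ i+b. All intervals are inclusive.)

1

Evaluate at each i in [0,8]:
  i=0: ✗ (fails at j=0)
  i=1: ✓ (all of [1,4])
  i=2: ✗ (fails at j=5)
  i=3: ✗ (fails at j=5)
  i=4: ✗ (fails at j=5)
  i=5: ✗ (fails at j=5)
  i=6: ✗ (fails at j=7)
  i=7: ✗ (fails at j=7)
  i=8: ✗ (fails at j=9)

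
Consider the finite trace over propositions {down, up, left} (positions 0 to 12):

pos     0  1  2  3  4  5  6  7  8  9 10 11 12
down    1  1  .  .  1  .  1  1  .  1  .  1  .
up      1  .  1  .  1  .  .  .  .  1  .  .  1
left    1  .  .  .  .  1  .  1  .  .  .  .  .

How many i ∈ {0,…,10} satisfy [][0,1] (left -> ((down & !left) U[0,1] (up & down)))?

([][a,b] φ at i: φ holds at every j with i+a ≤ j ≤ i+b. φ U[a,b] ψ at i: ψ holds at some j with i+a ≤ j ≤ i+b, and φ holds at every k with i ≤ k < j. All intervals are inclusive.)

Evaluate at each i in [0,10]:
  i=0: ✓ (all of [0,1])
  i=1: ✓ (all of [1,2])
  i=2: ✓ (all of [2,3])
  i=3: ✓ (all of [3,4])
  i=4: ✗ (fails at j=5)
  i=5: ✗ (fails at j=5)
  i=6: ✗ (fails at j=7)
  i=7: ✗ (fails at j=7)
  i=8: ✓ (all of [8,9])
  i=9: ✓ (all of [9,10])
  i=10: ✓ (all of [10,11])
Positions where it holds: {0, 1, 2, 3, 8, 9, 10} → 7.

7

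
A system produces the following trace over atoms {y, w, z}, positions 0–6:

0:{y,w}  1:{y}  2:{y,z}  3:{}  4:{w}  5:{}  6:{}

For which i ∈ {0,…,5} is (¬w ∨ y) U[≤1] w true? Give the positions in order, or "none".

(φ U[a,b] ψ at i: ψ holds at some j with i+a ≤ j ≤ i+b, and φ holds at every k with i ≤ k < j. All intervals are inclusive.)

Evaluate at each i in [0,5]:
  i=0: ✓ (rhs at j=0)
  i=1: ✗ (no rhs in [1,2])
  i=2: ✗ (no rhs in [2,3])
  i=3: ✓ (rhs at j=4; lhs holds on [3,3])
  i=4: ✓ (rhs at j=4)
  i=5: ✗ (no rhs in [5,6])

0, 3, 4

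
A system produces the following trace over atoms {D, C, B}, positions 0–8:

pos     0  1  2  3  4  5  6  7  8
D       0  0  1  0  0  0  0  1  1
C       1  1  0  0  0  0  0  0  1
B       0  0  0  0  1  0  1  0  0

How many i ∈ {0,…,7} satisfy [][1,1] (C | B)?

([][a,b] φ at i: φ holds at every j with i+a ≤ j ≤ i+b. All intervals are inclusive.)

4

Evaluate at each i in [0,7]:
  i=0: ✓ (all of [1,1])
  i=1: ✗ (fails at j=2)
  i=2: ✗ (fails at j=3)
  i=3: ✓ (all of [4,4])
  i=4: ✗ (fails at j=5)
  i=5: ✓ (all of [6,6])
  i=6: ✗ (fails at j=7)
  i=7: ✓ (all of [8,8])
Positions where it holds: {0, 3, 5, 7} → 4.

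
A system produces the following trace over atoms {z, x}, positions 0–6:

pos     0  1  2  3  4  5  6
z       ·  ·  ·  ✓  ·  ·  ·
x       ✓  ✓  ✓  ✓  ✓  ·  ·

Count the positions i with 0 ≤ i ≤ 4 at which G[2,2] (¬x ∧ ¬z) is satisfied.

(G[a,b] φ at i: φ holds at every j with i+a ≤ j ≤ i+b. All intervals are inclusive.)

Evaluate at each i in [0,4]:
  i=0: ✗ (fails at j=2)
  i=1: ✗ (fails at j=3)
  i=2: ✗ (fails at j=4)
  i=3: ✓ (all of [5,5])
  i=4: ✓ (all of [6,6])
Positions where it holds: {3, 4} → 2.

2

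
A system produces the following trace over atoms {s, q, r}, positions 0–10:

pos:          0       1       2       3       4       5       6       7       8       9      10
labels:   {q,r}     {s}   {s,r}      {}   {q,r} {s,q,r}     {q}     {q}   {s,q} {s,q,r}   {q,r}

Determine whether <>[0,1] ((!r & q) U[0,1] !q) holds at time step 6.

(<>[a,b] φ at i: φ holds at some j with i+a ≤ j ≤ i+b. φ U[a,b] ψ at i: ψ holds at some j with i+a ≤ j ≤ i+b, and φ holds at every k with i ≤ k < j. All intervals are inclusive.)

Does not hold

Check ((!r & q) U[0,1] !q) at each j in [6,7]:
  j=6: fails
  j=7: fails
No position in the window satisfies it → formula fails.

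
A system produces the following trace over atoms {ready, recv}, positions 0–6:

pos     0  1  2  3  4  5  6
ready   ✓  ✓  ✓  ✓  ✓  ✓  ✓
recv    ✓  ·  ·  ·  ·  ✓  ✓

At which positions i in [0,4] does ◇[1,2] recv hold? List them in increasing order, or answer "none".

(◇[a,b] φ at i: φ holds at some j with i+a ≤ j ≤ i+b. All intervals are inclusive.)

3, 4

Evaluate at each i in [0,4]:
  i=0: ✗ (none in [1,2])
  i=1: ✗ (none in [2,3])
  i=2: ✗ (none in [3,4])
  i=3: ✓ (witness j=5)
  i=4: ✓ (witness j=5)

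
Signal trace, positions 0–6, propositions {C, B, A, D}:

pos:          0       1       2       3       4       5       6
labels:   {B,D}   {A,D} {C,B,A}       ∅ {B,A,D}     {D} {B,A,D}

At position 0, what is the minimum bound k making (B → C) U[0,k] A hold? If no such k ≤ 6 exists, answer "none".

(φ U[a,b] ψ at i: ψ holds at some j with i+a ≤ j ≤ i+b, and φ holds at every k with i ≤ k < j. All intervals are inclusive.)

none

Need earliest j ≥ 0 with A, and (B → C) at every k in [0,j-1].
  j=0: rhs fails.
  j=1: rhs holds but lhs fails at k=0.
  j=2: rhs holds but lhs fails at k=0.
  j=3: rhs fails.
  j=4: rhs holds but lhs fails at k=0.
  j=5: rhs fails.
  j=6: rhs holds but lhs fails at k=0.
No witness within the range → none.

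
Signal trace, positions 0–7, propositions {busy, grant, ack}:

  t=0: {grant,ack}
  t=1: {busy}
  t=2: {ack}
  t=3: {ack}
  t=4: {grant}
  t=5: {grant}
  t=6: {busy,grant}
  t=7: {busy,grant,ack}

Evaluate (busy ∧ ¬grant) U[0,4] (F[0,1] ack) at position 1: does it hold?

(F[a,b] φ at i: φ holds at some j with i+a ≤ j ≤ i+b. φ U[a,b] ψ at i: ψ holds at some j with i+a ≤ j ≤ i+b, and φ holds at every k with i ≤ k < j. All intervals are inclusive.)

True

Need some j in [1,5] with F[0,1] ack, and (busy ∧ ¬grant) at every k in [1,j-1].
  j=1: F[0,1] ack holds; no prefix to check → satisfied.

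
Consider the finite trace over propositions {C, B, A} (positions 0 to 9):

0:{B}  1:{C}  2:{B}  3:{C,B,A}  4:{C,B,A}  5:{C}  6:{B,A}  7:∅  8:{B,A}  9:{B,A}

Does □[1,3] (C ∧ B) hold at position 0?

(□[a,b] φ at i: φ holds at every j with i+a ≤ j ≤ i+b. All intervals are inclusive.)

No

Check (C ∧ B) at every j in [1,3]:
  j=1: false
  j=2: false
  j=3: true
Fails at j=1 → formula fails.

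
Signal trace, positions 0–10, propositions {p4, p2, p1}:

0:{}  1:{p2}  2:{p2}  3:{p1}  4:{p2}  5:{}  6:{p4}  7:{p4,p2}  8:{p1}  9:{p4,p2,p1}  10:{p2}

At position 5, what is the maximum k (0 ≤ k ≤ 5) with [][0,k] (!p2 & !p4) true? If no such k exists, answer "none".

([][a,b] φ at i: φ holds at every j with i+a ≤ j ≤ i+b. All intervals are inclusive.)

0

(!p2 & !p4) must hold from j=5 onward; find where it first fails.
  j=5: holds
  j=6: fails
Holds on [5,5], so largest k = 0.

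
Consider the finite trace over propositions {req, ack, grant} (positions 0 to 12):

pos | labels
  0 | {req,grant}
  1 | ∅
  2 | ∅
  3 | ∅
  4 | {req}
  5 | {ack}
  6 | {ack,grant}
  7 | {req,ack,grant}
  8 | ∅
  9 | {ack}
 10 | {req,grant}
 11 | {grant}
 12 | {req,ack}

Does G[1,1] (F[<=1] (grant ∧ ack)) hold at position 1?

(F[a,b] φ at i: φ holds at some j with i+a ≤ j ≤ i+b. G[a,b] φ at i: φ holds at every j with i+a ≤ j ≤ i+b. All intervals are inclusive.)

Does not hold

Check F[<=1] (grant ∧ ack) at every j in [2,2]:
  j=2: fails (none in [2,3])
Fails at j=2 → formula fails.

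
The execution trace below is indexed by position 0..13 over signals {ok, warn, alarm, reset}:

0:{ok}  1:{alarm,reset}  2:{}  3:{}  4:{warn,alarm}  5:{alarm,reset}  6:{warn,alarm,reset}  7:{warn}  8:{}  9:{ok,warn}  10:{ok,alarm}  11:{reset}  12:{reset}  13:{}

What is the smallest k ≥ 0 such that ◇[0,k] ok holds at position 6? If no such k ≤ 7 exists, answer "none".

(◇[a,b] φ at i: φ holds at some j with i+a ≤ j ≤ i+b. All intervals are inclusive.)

3

Scan j = 6,7,… for ok:
  j=6: fails
  j=7: fails
  j=8: fails
  j=9: holds
First hit at j=9, so smallest k = 9-6 = 3.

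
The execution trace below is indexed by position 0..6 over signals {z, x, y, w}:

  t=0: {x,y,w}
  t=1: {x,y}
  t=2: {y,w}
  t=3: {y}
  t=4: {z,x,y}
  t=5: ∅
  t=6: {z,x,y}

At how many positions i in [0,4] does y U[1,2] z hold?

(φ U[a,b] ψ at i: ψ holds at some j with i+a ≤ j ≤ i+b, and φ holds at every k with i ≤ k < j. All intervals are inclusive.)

2

Evaluate at each i in [0,4]:
  i=0: ✗ (no rhs in [1,2])
  i=1: ✗ (no rhs in [2,3])
  i=2: ✓ (rhs at j=4; lhs holds on [2,3])
  i=3: ✓ (rhs at j=4; lhs holds on [3,3])
  i=4: ✗ (lhs fails at k=5 before rhs at j=6)
Positions where it holds: {2, 3} → 2.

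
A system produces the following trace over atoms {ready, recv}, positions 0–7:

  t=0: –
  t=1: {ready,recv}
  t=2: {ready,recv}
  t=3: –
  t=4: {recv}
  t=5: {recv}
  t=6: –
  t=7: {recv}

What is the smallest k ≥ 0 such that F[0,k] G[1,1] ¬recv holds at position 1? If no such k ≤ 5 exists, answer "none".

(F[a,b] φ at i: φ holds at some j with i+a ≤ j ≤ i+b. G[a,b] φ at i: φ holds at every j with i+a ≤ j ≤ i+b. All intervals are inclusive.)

1

Scan j = 1,2,… for G[1,1] ¬recv:
  j=1: fails
  j=2: holds
First hit at j=2, so smallest k = 2-1 = 1.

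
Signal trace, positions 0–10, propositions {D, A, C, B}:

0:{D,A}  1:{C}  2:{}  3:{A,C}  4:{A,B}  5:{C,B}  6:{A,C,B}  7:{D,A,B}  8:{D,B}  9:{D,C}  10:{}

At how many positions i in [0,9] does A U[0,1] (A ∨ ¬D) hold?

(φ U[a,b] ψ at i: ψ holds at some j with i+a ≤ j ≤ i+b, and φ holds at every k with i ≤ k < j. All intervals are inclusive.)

Evaluate at each i in [0,9]:
  i=0: ✓ (rhs at j=0)
  i=1: ✓ (rhs at j=1)
  i=2: ✓ (rhs at j=2)
  i=3: ✓ (rhs at j=3)
  i=4: ✓ (rhs at j=4)
  i=5: ✓ (rhs at j=5)
  i=6: ✓ (rhs at j=6)
  i=7: ✓ (rhs at j=7)
  i=8: ✗ (no rhs in [8,9])
  i=9: ✗ (lhs fails at k=9 before rhs at j=10)
Positions where it holds: {0, 1, 2, 3, 4, 5, 6, 7} → 8.

8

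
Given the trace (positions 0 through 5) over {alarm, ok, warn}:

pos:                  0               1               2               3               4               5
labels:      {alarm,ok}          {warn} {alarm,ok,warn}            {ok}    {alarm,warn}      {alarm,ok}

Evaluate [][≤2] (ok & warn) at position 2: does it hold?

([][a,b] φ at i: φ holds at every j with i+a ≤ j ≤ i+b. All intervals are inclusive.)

Check (ok & warn) at every j in [2,4]:
  j=2: true
  j=3: false
  j=4: false
Fails at j=3 → formula fails.

False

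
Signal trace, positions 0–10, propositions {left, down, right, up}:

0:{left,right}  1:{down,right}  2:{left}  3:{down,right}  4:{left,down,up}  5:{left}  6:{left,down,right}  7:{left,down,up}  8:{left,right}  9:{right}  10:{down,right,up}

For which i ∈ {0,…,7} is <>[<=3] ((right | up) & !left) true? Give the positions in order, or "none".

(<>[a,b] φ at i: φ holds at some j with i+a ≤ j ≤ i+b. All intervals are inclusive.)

0, 1, 2, 3, 6, 7

Evaluate at each i in [0,7]:
  i=0: ✓ (witness j=1)
  i=1: ✓ (witness j=1)
  i=2: ✓ (witness j=3)
  i=3: ✓ (witness j=3)
  i=4: ✗ (none in [4,7])
  i=5: ✗ (none in [5,8])
  i=6: ✓ (witness j=9)
  i=7: ✓ (witness j=9)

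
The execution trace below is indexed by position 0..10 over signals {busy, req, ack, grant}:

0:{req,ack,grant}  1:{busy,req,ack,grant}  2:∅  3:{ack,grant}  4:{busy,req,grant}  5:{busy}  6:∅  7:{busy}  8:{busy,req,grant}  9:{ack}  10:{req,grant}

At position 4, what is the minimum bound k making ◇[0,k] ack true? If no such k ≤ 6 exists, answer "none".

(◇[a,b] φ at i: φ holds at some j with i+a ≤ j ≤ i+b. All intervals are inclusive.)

Scan j = 4,5,… for ack:
  j=4: fails
  j=5: fails
  j=6: fails
  j=7: fails
  j=8: fails
  j=9: holds
First hit at j=9, so smallest k = 9-4 = 5.

5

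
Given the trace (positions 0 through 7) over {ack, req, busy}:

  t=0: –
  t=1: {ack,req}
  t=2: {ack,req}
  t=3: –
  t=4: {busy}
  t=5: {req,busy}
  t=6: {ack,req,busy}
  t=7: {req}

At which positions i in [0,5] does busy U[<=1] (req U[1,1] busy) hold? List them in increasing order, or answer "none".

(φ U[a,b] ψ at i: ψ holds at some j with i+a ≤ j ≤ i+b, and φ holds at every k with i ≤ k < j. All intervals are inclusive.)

Evaluate at each i in [0,5]:
  i=0: ✗ (no rhs in [0,1])
  i=1: ✗ (no rhs in [1,2])
  i=2: ✗ (no rhs in [2,3])
  i=3: ✗ (no rhs in [3,4])
  i=4: ✓ (rhs at j=5; lhs holds on [4,4])
  i=5: ✓ (rhs at j=5)

4, 5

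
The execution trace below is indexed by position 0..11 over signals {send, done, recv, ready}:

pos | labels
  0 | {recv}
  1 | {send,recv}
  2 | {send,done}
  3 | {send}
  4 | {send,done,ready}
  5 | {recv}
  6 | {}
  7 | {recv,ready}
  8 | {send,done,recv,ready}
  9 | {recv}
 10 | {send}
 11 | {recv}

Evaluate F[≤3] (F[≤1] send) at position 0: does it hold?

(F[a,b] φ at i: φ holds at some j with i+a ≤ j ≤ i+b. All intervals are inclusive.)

Check F[≤1] send at each j in [0,3]:
  j=0: holds (witness at 1)
  j=1: holds (witness at 1)
  j=2: holds (witness at 2)
  j=3: holds (witness at 3)
Found at j=0 → formula holds.

True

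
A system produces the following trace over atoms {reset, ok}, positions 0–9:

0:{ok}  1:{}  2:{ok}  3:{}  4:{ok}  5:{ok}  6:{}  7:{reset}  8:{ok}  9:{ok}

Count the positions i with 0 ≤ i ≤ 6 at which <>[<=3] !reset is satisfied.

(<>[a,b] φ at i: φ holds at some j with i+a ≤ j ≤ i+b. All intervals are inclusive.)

7

Evaluate at each i in [0,6]:
  i=0: ✓ (witness j=0)
  i=1: ✓ (witness j=1)
  i=2: ✓ (witness j=2)
  i=3: ✓ (witness j=3)
  i=4: ✓ (witness j=4)
  i=5: ✓ (witness j=5)
  i=6: ✓ (witness j=6)
Positions where it holds: {0, 1, 2, 3, 4, 5, 6} → 7.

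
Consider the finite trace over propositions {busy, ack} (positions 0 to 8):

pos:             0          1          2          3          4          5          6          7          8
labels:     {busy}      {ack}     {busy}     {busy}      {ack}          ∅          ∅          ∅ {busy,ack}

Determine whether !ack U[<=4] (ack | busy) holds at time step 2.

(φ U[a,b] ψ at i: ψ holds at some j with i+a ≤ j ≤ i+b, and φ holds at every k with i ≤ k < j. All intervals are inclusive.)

Need some j in [2,6] with (ack | busy), and !ack at every k in [2,j-1].
  j=2: (ack | busy) holds; no prefix to check → satisfied.

Yes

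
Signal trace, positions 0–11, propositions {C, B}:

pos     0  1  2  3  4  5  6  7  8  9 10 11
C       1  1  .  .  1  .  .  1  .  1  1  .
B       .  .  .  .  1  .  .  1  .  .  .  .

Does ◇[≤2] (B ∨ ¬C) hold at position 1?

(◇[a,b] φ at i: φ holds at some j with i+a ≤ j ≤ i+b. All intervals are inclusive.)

Yes

Check (B ∨ ¬C) at each j in [1,3]:
  j=1: false
  j=2: true
  j=3: true
Found at j=2 → formula holds.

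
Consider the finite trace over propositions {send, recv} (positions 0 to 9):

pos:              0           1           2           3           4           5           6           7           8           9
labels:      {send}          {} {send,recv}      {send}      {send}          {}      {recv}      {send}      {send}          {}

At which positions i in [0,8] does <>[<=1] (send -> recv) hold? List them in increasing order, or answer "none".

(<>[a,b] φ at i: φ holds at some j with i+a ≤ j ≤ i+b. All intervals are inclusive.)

Evaluate at each i in [0,8]:
  i=0: ✓ (witness j=1)
  i=1: ✓ (witness j=1)
  i=2: ✓ (witness j=2)
  i=3: ✗ (none in [3,4])
  i=4: ✓ (witness j=5)
  i=5: ✓ (witness j=5)
  i=6: ✓ (witness j=6)
  i=7: ✗ (none in [7,8])
  i=8: ✓ (witness j=9)

0, 1, 2, 4, 5, 6, 8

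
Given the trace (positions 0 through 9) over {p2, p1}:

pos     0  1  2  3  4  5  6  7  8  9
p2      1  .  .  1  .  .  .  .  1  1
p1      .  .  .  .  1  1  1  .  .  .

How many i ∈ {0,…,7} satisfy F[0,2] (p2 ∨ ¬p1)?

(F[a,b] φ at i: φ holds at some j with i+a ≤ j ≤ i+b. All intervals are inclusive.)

Evaluate at each i in [0,7]:
  i=0: ✓ (witness j=0)
  i=1: ✓ (witness j=1)
  i=2: ✓ (witness j=2)
  i=3: ✓ (witness j=3)
  i=4: ✗ (none in [4,6])
  i=5: ✓ (witness j=7)
  i=6: ✓ (witness j=7)
  i=7: ✓ (witness j=7)
Positions where it holds: {0, 1, 2, 3, 5, 6, 7} → 7.

7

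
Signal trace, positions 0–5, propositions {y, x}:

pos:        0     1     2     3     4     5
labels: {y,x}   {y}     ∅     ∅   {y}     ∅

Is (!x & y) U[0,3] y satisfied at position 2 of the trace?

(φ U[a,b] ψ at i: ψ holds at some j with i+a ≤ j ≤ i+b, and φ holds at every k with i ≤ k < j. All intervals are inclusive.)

Need some j in [2,5] with y, and (!x & y) at every k in [2,j-1].
  j=2: y false.
  j=3: y false.
  j=4: y holds, but (!x & y) fails at k=2 → not this j.
  j=5: y false.
No j in the window works → until fails.

False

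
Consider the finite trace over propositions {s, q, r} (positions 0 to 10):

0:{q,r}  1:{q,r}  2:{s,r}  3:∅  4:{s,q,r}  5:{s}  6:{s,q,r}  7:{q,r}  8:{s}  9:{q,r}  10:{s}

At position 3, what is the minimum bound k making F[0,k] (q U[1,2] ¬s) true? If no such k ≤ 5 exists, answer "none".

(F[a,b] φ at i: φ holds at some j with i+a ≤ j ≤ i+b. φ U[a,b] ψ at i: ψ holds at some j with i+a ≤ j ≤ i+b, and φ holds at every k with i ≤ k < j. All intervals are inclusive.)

3

Scan j = 3,4,… for (q U[1,2] ¬s):
  j=3: fails
  j=4: fails
  j=5: fails
  j=6: holds
First hit at j=6, so smallest k = 6-3 = 3.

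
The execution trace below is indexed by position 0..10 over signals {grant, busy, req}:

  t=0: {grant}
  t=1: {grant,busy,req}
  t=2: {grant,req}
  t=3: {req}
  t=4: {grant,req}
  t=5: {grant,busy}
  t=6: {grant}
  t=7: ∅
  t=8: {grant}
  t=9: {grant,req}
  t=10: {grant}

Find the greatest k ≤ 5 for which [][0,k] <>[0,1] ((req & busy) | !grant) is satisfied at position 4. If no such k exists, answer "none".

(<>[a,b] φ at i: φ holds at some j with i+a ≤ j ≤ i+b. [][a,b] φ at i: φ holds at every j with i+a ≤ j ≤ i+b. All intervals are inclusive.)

none

<>[0,1] ((req & busy) | !grant) must hold from j=4 onward; find where it first fails.
  j=4: fails → no k works.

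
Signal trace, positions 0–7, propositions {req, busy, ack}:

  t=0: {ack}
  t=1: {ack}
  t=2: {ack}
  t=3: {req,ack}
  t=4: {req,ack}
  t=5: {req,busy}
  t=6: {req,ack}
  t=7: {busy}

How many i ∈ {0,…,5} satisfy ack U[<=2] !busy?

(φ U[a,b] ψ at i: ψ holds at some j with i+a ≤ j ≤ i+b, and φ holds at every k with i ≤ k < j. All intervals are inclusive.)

5

Evaluate at each i in [0,5]:
  i=0: ✓ (rhs at j=0)
  i=1: ✓ (rhs at j=1)
  i=2: ✓ (rhs at j=2)
  i=3: ✓ (rhs at j=3)
  i=4: ✓ (rhs at j=4)
  i=5: ✗ (lhs fails at k=5 before rhs at j=6)
Positions where it holds: {0, 1, 2, 3, 4} → 5.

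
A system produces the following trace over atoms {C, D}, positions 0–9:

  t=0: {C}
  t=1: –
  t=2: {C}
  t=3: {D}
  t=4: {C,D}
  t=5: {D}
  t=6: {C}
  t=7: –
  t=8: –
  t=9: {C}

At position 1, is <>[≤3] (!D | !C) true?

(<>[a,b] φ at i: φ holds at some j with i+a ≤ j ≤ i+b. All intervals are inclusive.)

True

Check (!D | !C) at each j in [1,4]:
  j=1: true
  j=2: true
  j=3: true
  j=4: false
Found at j=1 → formula holds.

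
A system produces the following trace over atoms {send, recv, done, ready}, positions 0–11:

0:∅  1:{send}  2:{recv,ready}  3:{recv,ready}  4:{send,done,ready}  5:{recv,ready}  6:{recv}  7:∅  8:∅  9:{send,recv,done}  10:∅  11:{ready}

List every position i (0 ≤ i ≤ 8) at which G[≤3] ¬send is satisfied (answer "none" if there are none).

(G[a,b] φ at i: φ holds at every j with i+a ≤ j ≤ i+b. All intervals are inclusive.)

5

Evaluate at each i in [0,8]:
  i=0: ✗ (fails at j=1)
  i=1: ✗ (fails at j=1)
  i=2: ✗ (fails at j=4)
  i=3: ✗ (fails at j=4)
  i=4: ✗ (fails at j=4)
  i=5: ✓ (all of [5,8])
  i=6: ✗ (fails at j=9)
  i=7: ✗ (fails at j=9)
  i=8: ✗ (fails at j=9)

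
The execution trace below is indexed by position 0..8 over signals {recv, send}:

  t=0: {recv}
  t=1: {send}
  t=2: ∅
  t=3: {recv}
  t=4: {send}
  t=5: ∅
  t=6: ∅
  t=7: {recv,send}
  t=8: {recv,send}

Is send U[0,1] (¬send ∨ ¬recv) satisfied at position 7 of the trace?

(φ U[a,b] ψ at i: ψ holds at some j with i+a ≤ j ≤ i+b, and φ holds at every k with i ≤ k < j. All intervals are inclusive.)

Need some j in [7,8] with (¬send ∨ ¬recv), and send at every k in [7,j-1].
  j=7: (¬send ∨ ¬recv) false.
  j=8: (¬send ∨ ¬recv) false.
No j in the window works → until fails.

False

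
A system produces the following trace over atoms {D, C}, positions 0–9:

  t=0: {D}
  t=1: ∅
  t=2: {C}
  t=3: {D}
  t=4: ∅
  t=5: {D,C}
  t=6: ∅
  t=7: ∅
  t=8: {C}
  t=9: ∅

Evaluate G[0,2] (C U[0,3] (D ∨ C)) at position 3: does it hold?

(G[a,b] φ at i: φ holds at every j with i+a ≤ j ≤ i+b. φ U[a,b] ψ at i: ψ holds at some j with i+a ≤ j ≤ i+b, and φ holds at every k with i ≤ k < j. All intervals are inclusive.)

Check (C U[0,3] (D ∨ C)) at every j in [3,5]:
  j=3: holds
  j=4: fails
  j=5: holds
Fails at j=4 → formula fails.

False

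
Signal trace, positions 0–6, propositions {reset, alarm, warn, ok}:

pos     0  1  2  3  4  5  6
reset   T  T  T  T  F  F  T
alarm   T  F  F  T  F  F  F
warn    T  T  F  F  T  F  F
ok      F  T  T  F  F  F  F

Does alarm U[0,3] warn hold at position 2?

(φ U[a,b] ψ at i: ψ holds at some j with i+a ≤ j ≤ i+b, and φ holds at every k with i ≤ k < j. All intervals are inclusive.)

Need some j in [2,5] with warn, and alarm at every k in [2,j-1].
  j=2: warn false.
  j=3: warn false.
  j=4: warn holds, but alarm fails at k=2 → not this j.
  j=5: warn false.
No j in the window works → until fails.

Does not hold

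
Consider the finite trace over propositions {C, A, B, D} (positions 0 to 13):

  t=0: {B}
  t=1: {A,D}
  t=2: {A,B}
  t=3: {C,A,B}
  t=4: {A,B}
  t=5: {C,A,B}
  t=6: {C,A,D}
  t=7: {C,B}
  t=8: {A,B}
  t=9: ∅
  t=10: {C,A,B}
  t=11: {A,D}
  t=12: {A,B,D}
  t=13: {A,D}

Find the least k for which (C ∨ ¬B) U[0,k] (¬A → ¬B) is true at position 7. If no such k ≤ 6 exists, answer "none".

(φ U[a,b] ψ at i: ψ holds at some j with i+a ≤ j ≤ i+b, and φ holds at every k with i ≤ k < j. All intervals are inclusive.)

1

Need earliest j ≥ 7 with (¬A → ¬B), and (C ∨ ¬B) at every k in [7,j-1].
  j=7: rhs fails.
  j=8: rhs holds; lhs holds on [7,7]. k = 1.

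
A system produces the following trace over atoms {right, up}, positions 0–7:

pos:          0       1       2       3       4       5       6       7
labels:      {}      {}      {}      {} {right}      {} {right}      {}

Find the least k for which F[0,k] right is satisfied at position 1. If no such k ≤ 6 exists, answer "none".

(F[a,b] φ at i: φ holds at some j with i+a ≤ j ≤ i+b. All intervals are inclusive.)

Scan j = 1,2,… for right:
  j=1: fails
  j=2: fails
  j=3: fails
  j=4: holds
First hit at j=4, so smallest k = 4-1 = 3.

3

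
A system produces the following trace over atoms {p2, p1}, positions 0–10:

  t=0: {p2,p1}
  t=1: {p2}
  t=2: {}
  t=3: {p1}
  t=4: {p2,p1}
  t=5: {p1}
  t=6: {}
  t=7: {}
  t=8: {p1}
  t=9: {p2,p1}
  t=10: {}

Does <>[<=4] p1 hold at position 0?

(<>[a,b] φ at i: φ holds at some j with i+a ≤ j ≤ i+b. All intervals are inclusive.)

Holds

Check p1 at each j in [0,4]:
  j=0: true
  j=1: false
  j=2: false
  j=3: true
  j=4: true
Found at j=0 → formula holds.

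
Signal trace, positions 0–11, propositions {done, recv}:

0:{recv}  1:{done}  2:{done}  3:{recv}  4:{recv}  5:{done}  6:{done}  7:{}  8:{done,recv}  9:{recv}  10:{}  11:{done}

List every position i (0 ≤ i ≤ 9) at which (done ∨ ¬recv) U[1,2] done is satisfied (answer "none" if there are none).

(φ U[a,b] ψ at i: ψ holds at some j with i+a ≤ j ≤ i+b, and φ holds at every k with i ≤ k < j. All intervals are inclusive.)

1, 5, 6, 7

Evaluate at each i in [0,9]:
  i=0: ✗ (lhs fails at k=0 before rhs at j=1)
  i=1: ✓ (rhs at j=2; lhs holds on [1,1])
  i=2: ✗ (no rhs in [3,4])
  i=3: ✗ (lhs fails at k=3 before rhs at j=5)
  i=4: ✗ (lhs fails at k=4 before rhs at j=5)
  i=5: ✓ (rhs at j=6; lhs holds on [5,5])
  i=6: ✓ (rhs at j=8; lhs holds on [6,7])
  i=7: ✓ (rhs at j=8; lhs holds on [7,7])
  i=8: ✗ (no rhs in [9,10])
  i=9: ✗ (lhs fails at k=9 before rhs at j=11)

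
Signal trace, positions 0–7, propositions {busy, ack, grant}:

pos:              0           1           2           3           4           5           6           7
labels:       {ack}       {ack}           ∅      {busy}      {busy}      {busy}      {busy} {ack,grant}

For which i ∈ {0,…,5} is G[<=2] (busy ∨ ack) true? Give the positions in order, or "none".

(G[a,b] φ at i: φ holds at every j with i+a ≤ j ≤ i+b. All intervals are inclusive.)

3, 4, 5

Evaluate at each i in [0,5]:
  i=0: ✗ (fails at j=2)
  i=1: ✗ (fails at j=2)
  i=2: ✗ (fails at j=2)
  i=3: ✓ (all of [3,5])
  i=4: ✓ (all of [4,6])
  i=5: ✓ (all of [5,7])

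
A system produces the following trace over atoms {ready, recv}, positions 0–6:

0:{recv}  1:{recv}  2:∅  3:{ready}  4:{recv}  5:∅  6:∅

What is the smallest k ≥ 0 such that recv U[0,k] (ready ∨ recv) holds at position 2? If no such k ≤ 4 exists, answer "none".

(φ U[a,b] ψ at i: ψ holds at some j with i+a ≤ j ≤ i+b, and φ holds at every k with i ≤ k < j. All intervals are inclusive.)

Need earliest j ≥ 2 with (ready ∨ recv), and recv at every k in [2,j-1].
  j=2: rhs fails.
  j=3: rhs holds but lhs fails at k=2.
  j=4: rhs holds but lhs fails at k=2.
  j=5: rhs fails.
  j=6: rhs fails.
No witness within the range → none.

none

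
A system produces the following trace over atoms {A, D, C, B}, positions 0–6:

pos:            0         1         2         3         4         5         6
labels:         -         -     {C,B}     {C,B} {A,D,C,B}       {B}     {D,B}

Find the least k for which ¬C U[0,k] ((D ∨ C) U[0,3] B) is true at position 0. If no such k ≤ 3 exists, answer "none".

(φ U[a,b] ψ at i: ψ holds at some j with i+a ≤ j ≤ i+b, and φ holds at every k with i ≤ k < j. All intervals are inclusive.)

Need earliest j ≥ 0 with ((D ∨ C) U[0,3] B), and ¬C at every k in [0,j-1].
  j=0: rhs fails.
  j=1: rhs fails.
  j=2: rhs holds; lhs holds on [0,1]. k = 2.

2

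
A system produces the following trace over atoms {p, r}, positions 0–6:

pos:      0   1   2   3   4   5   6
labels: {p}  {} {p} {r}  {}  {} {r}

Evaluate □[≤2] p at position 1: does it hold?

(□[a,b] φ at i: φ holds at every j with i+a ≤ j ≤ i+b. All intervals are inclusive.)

Check p at every j in [1,3]:
  j=1: false
  j=2: true
  j=3: false
Fails at j=1 → formula fails.

No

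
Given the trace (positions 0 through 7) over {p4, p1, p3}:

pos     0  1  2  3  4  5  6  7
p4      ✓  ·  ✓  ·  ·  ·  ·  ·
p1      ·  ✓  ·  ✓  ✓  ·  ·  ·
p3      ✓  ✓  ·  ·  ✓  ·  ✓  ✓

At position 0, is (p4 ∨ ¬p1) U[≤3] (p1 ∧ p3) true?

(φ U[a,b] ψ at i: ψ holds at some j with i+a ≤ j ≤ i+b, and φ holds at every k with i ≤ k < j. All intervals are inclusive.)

True

Need some j in [0,3] with (p1 ∧ p3), and (p4 ∨ ¬p1) at every k in [0,j-1].
  j=0: (p1 ∧ p3) false.
  j=1: (p1 ∧ p3) holds; (p4 ∨ ¬p1) holds at every k in [0,0] → satisfied.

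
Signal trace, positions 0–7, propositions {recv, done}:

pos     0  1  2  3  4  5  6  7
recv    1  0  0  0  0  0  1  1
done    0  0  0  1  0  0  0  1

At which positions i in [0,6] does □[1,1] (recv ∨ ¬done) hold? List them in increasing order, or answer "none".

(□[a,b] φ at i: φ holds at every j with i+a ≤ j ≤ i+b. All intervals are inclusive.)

0, 1, 3, 4, 5, 6

Evaluate at each i in [0,6]:
  i=0: ✓ (all of [1,1])
  i=1: ✓ (all of [2,2])
  i=2: ✗ (fails at j=3)
  i=3: ✓ (all of [4,4])
  i=4: ✓ (all of [5,5])
  i=5: ✓ (all of [6,6])
  i=6: ✓ (all of [7,7])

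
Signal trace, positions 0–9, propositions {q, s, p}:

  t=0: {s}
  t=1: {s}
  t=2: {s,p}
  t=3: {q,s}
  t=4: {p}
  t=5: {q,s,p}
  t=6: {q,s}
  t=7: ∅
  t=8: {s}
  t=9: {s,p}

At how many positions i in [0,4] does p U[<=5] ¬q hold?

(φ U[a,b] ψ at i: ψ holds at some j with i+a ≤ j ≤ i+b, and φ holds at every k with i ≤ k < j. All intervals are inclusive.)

Evaluate at each i in [0,4]:
  i=0: ✓ (rhs at j=0)
  i=1: ✓ (rhs at j=1)
  i=2: ✓ (rhs at j=2)
  i=3: ✗ (lhs fails at k=3 before rhs at j=4)
  i=4: ✓ (rhs at j=4)
Positions where it holds: {0, 1, 2, 4} → 4.

4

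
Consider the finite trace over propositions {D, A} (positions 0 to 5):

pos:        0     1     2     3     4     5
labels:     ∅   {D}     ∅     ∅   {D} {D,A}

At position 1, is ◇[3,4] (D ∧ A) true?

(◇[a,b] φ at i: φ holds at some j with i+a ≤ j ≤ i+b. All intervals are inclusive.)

Holds

Check (D ∧ A) at each j in [4,5]:
  j=4: false
  j=5: true
Found at j=5 → formula holds.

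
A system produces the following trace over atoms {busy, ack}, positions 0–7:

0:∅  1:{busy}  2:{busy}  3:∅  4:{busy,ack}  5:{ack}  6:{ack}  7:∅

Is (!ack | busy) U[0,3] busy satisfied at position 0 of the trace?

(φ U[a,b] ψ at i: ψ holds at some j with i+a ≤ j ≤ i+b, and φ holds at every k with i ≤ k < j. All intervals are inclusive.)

Holds

Need some j in [0,3] with busy, and (!ack | busy) at every k in [0,j-1].
  j=0: busy false.
  j=1: busy holds; (!ack | busy) holds at every k in [0,0] → satisfied.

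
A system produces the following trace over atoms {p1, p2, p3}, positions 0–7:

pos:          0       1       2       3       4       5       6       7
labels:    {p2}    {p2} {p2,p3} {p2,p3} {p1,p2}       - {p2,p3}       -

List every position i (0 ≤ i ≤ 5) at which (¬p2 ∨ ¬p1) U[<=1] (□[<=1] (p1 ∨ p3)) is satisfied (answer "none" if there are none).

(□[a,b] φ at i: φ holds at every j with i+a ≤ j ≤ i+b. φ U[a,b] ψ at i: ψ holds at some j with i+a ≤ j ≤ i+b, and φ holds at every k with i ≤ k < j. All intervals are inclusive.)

1, 2, 3

Evaluate at each i in [0,5]:
  i=0: ✗ (no rhs in [0,1])
  i=1: ✓ (rhs at j=2; lhs holds on [1,1])
  i=2: ✓ (rhs at j=2)
  i=3: ✓ (rhs at j=3)
  i=4: ✗ (no rhs in [4,5])
  i=5: ✗ (no rhs in [5,6])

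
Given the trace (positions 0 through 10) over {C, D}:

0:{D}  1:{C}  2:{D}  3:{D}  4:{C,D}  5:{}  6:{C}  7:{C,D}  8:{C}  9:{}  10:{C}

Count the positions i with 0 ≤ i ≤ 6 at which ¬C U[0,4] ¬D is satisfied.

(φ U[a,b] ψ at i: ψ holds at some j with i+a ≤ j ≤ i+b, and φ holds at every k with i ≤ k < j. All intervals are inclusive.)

Evaluate at each i in [0,6]:
  i=0: ✓ (rhs at j=1; lhs holds on [0,0])
  i=1: ✓ (rhs at j=1)
  i=2: ✗ (lhs fails at k=4 before rhs at j=5)
  i=3: ✗ (lhs fails at k=4 before rhs at j=5)
  i=4: ✗ (lhs fails at k=4 before rhs at j=5)
  i=5: ✓ (rhs at j=5)
  i=6: ✓ (rhs at j=6)
Positions where it holds: {0, 1, 5, 6} → 4.

4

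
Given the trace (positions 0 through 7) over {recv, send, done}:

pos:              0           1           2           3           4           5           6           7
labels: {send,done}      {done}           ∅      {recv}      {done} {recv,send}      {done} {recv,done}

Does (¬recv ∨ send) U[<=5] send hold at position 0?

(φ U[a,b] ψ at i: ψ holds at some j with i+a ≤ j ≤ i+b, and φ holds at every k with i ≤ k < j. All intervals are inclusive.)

Need some j in [0,5] with send, and (¬recv ∨ send) at every k in [0,j-1].
  j=0: send holds; no prefix to check → satisfied.

Holds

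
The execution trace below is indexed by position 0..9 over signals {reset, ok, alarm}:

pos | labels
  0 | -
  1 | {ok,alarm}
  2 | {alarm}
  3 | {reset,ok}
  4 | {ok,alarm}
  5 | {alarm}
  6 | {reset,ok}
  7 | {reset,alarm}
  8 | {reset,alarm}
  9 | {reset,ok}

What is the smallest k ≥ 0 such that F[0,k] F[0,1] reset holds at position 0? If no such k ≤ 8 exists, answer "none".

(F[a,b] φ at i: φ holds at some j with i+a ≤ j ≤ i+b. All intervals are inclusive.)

Scan j = 0,1,… for F[0,1] reset:
  j=0: fails
  j=1: fails
  j=2: holds
First hit at j=2, so smallest k = 2-0 = 2.

2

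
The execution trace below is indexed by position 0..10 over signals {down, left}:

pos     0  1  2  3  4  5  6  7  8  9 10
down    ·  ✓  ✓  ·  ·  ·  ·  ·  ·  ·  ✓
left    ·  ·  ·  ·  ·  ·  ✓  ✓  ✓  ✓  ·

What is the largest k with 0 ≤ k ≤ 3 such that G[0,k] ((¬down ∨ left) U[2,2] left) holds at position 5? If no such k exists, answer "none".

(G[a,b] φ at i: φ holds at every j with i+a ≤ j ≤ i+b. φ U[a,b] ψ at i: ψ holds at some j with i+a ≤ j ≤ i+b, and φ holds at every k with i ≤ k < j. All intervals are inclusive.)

((¬down ∨ left) U[2,2] left) must hold from j=5 onward; find where it first fails.
  j=5: holds
  j=6: holds
  j=7: holds
  j=8: fails
Holds on [5,7], so largest k = 2.

2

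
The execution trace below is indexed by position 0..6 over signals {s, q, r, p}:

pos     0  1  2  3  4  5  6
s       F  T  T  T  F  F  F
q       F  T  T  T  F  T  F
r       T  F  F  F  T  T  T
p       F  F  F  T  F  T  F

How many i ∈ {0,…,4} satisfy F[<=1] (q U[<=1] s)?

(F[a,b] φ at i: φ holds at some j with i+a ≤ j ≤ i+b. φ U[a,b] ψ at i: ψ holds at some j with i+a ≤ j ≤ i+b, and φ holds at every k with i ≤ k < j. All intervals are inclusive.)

4

Evaluate at each i in [0,4]:
  i=0: ✓ (witness j=1)
  i=1: ✓ (witness j=1)
  i=2: ✓ (witness j=2)
  i=3: ✓ (witness j=3)
  i=4: ✗ (none in [4,5])
Positions where it holds: {0, 1, 2, 3} → 4.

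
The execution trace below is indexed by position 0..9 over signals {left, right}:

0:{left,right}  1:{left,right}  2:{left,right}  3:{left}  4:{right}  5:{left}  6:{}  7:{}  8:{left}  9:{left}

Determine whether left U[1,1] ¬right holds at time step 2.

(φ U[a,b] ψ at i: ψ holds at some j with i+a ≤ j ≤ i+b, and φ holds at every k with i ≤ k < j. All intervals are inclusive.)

Need some j in [3,3] with ¬right, and left at every k in [2,j-1].
  j=3: ¬right holds; left holds at every k in [2,2] → satisfied.

Yes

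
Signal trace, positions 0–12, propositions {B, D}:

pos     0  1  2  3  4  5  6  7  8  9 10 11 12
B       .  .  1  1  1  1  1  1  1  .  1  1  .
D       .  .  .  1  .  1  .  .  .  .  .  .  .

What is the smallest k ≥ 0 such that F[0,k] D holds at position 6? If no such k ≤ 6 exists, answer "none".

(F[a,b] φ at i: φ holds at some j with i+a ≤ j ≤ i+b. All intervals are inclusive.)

none

Scan j = 6,7,… for D:
  j=6: fails
  j=7: fails
  j=8: fails
  j=9: fails
  j=10: fails
  j=11: fails
  j=12: fails
No j in [6,12] satisfies it → none.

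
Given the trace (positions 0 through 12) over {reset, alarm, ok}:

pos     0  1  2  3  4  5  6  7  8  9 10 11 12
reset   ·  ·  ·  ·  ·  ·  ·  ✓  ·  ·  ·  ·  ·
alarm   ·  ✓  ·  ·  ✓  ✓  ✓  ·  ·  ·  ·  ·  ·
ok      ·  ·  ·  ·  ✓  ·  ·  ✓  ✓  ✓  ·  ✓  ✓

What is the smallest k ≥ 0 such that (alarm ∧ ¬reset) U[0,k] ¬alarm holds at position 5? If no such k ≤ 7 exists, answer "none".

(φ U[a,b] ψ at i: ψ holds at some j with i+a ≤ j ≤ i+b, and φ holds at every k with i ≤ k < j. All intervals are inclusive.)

Need earliest j ≥ 5 with ¬alarm, and (alarm ∧ ¬reset) at every k in [5,j-1].
  j=5: rhs fails.
  j=6: rhs fails.
  j=7: rhs holds; lhs holds on [5,6]. k = 2.

2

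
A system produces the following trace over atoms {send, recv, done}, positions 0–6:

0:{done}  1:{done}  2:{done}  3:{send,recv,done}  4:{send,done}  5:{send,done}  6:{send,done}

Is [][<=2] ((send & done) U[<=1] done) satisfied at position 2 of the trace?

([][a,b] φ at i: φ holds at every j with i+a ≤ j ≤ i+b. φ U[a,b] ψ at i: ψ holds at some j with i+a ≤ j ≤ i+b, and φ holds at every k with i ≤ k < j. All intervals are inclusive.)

Holds

Check ((send & done) U[<=1] done) at every j in [2,4]:
  j=2: holds
  j=3: holds
  j=4: holds
All positions satisfy it → formula holds.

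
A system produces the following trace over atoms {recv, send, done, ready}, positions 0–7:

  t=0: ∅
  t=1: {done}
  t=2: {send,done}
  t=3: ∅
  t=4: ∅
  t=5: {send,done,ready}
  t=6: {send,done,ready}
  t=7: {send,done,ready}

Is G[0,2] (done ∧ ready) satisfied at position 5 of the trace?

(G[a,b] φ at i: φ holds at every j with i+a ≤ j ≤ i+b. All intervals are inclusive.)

Check (done ∧ ready) at every j in [5,7]:
  j=5: true
  j=6: true
  j=7: true
All positions satisfy it → formula holds.

True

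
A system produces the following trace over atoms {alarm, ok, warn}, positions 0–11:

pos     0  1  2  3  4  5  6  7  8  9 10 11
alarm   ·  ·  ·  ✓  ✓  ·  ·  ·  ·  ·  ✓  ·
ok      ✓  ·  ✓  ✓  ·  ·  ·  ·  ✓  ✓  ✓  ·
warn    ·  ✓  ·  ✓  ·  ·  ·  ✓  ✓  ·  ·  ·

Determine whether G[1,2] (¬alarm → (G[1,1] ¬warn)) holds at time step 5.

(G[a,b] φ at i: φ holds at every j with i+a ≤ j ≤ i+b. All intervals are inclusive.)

Check (¬alarm → (G[1,1] ¬warn)) at every j in [6,7]:
  j=6: antecedent true; consequent fails at 7 → ✗
  j=7: antecedent true; consequent fails at 8 → ✗
Fails at j=6 → formula fails.

Does not hold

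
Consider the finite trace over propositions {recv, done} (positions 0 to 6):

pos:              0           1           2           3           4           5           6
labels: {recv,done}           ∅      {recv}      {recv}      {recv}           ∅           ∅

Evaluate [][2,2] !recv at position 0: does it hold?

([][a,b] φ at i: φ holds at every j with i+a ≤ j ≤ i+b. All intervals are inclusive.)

Check !recv at every j in [2,2]:
  j=2: false
Fails at j=2 → formula fails.

False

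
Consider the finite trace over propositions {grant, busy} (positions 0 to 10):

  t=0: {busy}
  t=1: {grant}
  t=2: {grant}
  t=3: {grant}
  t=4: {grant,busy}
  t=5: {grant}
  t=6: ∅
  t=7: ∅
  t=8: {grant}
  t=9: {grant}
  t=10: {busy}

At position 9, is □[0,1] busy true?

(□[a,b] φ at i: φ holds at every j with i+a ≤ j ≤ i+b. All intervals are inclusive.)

No

Check busy at every j in [9,10]:
  j=9: false
  j=10: true
Fails at j=9 → formula fails.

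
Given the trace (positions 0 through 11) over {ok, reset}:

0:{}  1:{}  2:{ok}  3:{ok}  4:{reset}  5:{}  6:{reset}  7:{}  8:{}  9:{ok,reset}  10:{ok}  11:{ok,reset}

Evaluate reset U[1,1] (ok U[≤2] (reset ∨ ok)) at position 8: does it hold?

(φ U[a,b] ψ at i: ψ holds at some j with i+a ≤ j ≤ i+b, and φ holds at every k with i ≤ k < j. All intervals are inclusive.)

Need some j in [9,9] with (ok U[≤2] (reset ∨ ok)), and reset at every k in [8,j-1].
  j=9: (ok U[≤2] (reset ∨ ok)) holds, but reset fails at k=8 → not this j.
No j in the window works → until fails.

False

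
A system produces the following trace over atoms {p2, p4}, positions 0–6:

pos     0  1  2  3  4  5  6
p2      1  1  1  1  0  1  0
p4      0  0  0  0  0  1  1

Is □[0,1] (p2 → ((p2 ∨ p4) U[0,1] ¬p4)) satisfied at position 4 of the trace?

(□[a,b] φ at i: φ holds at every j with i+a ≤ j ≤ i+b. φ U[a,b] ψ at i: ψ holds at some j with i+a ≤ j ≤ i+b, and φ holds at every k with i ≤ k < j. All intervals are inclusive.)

Check (p2 → ((p2 ∨ p4) U[0,1] ¬p4)) at every j in [4,5]:
  j=4: antecedent false → ✓
  j=5: antecedent true; consequent fails → ✗
Fails at j=5 → formula fails.

No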